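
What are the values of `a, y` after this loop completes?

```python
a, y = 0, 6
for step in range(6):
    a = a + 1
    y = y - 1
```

a goes 0→6, y goes 6→0
`a, y` takes the values: (0, 6) → (1, 6) → (1, 5) → (2, 5) → (2, 4) → (3, 4) → (3, 3) → (4, 3) → (4, 2) → (5, 2) → (5, 1) → (6, 1) → (6, 0)

Answer: 6, 0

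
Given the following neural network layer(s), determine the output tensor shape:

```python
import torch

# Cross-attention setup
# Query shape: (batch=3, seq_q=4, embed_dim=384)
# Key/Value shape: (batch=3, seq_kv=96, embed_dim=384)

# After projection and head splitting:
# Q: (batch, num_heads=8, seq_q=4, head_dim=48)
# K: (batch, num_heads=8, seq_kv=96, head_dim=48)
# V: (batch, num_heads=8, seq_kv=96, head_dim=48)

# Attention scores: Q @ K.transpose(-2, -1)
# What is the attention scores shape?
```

Input: (3, 4, 384) -> Output: (3, 8, 4, 96)

Answer: (3, 8, 4, 96)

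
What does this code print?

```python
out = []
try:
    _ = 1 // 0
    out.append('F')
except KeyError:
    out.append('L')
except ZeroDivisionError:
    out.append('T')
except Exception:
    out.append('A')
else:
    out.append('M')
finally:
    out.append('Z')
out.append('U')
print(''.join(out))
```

Execution trace: 'T' (except ZeroDivisionError) → 'Z' (finally) → 'U' (after the try/except). Output: TZU

Answer: TZU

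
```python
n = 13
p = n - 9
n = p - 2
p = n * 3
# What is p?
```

Trace:
`n = 13` → n = 13
`p = n - 9` → p = 4
`n = p - 2` → n = 2
`p = n * 3` → p = 6
So p = 6

Answer: 6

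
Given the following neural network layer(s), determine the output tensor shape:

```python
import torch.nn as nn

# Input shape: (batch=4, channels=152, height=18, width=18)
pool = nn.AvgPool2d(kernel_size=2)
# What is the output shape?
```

Input: (4, 152, 18, 18) -> Output: (4, 152, 9, 9)

Answer: (4, 152, 9, 9)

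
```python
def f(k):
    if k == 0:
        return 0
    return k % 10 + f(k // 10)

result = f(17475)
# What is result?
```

Sum of digits of 17475: 5 + 7 + 4 + 7 + 1 = 24

Answer: 24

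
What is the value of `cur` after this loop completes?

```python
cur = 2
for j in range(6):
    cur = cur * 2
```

Multiply by 2, 6 times: 2 * 2^6 = 128
`cur` takes the values: 2 → 4 → 8 → 16 → 32 → 64 → 128

Answer: 128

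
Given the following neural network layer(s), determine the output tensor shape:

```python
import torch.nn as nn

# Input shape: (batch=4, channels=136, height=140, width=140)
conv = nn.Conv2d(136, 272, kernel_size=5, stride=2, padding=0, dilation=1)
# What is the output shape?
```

Input: (4, 136, 140, 140) -> Output: (4, 272, 68, 68)

Answer: (4, 272, 68, 68)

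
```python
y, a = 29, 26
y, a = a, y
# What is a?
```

Trace:
`y, a = 29, 26` → y = 29; a = 26
`y, a = a, y` → y = 26; a = 29
So a = 29

Answer: 29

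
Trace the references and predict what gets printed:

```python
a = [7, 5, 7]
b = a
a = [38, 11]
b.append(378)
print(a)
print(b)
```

Key concept: rebinding vs mutation: a is rebound to a new list, b still points at the original.
Step by step:
`a = [7, 5, 7]` → a = [7, 5, 7]
`b = a` → b = [7, 5, 7] (same object as a)
`a = [38, 11]` → a = [38, 11]
`b.append(378)` → b = [7, 5, 7, 378]
`print(a)` → prints [38, 11]
`print(b)` → prints [7, 5, 7, 378]

Answer:
[38, 11]
[7, 5, 7, 378]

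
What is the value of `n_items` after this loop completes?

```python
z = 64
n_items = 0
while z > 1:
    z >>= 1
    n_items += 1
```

Count right shifts until 1
`n_items` takes the values: 0 → 1 → 2 → 3 → 4 → 5 → 6

Answer: 6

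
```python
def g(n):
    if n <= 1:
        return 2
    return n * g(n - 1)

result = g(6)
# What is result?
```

g(6) = 6 * 5 * 4 * 3 * 2 * 2 = 1440

Answer: 1440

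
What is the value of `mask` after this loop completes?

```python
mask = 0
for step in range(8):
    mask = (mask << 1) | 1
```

Build 8 consecutive 1-bits: 0b11111111
`mask` takes the values: 0 → 1 → 3 → 7 → 15 → 31 → 63 → 127 → 255

Answer: 255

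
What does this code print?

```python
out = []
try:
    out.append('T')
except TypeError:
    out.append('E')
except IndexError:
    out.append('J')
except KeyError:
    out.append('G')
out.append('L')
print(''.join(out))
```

Execution trace: 'T' (try body, no exception) → 'L' (after the try/except). Output: TL

Answer: TL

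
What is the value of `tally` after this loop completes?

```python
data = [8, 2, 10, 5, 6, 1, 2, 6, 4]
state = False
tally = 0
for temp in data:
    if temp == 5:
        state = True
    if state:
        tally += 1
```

Count elements after first 5 in [8, 2, 10, 5, 6, 1, 2, 6, 4]
`tally` takes the values: 0 → 1 → 2 → 3 → 4 → 5 → 6

Answer: 6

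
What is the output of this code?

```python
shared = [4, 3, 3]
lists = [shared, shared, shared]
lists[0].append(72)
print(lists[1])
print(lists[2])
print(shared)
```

Key concept: list of same reference.
Step by step:
`shared = [4, 3, 3]` → shared = [4, 3, 3]
`lists = [shared, shared, shared]` → lists = [[4, 3, 3], [4, 3, 3], [4, 3, 3]]
`lists[0].append(72)` → shared = [4, 3, 3, 72]; lists = [[4, 3, 3, 72], [4, 3, 3, 72], [4, 3, 3, 72]]
`print(lists[1])` → prints [4, 3, 3, 72]
`print(lists[2])` → prints [4, 3, 3, 72]
`print(shared)` → prints [4, 3, 3, 72]

Answer:
[4, 3, 3, 72]
[4, 3, 3, 72]
[4, 3, 3, 72]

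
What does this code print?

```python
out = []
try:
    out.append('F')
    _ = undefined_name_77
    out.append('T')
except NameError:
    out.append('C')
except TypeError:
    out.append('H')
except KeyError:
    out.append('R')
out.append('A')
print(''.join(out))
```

Execution trace: 'F' (try body) → 'C' (except NameError) → 'A' (after the try/except). Output: FCA

Answer: FCA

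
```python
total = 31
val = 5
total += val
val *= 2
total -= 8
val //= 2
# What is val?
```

Trace:
`total = 31` → total = 31
`val = 5` → val = 5
`total += val` → total = 36
`val *= 2` → val = 10
`total -= 8` → total = 28
`val //= 2` → val = 5
So val = 5

Answer: 5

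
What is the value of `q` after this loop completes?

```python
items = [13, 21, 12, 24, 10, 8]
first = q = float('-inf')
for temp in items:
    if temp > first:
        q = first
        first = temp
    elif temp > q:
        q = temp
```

Second largest (with repeats) in [13, 21, 12, 24, 10, 8]
`q` takes the values: -inf → 13 → 21

Answer: 21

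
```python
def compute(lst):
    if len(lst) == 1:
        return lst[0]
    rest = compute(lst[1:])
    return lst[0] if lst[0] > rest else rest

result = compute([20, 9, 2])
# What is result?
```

Recursive max over [20, 9, 2] = 20

Answer: 20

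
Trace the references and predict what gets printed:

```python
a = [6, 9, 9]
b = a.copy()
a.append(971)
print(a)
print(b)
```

Key concept: list.copy() creates independent copy.
Step by step:
`a = [6, 9, 9]` → a = [6, 9, 9]
`b = a.copy()` → b = [6, 9, 9]
`a.append(971)` → a = [6, 9, 9, 971]
`print(a)` → prints [6, 9, 9, 971]
`print(b)` → prints [6, 9, 9]

Answer:
[6, 9, 9, 971]
[6, 9, 9]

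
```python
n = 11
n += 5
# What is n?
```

Trace:
`n = 11` → n = 11
`n += 5` → n = 16
So n = 16

Answer: 16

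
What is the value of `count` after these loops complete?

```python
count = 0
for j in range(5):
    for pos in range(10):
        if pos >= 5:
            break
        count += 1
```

Inner breaks at 5, outer runs 5 times
`count` takes the values: 0 → 1 → 2 → 3 → 4 → 5 → 6 → 7 → 8 → 9 → 10 → 11 → 12 → 13 → 14 → 15 → 16 → 17 → 18 → 19 → 20 → 21 → 22 → 23 → 24 → 25

Answer: 25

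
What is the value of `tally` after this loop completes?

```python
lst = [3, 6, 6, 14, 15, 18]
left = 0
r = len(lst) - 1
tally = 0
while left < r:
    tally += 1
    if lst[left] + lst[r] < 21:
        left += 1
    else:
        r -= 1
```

Steps to find pair summing to 21
`tally` takes the values: 0 → 1 → 2 → 3 → 4 → 5

Answer: 5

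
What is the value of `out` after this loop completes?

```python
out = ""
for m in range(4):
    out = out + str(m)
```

Concatenate digits 0 to 3
`out` takes the values: "" → "0" → "01" → "012" → "0123"

Answer: "0123"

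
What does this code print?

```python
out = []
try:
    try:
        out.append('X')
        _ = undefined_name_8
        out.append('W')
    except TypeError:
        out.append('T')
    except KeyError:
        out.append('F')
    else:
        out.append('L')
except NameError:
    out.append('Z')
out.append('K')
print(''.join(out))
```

Execution trace: 'X' (try body) → 'Z' (outer except NameError) → 'K' (after the try/except). Output: XZK

Answer: XZK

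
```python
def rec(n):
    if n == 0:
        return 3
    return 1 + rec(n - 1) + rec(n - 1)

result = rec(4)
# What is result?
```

rec(n) = 1 + 2·rec(n-1), rec(0)=3. Closed form: (3+1)·2^4 - 1 = 63.

Answer: 63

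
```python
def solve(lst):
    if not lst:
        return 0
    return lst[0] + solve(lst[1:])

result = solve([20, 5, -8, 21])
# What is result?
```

20 + 5 + (-8) + 21 + 0 = 38

Answer: 38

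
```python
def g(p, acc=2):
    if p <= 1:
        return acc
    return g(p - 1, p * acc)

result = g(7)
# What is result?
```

Accumulator trace (n, acc): (7, 2) -> (6, 14) -> (5, 84) -> (4, 420) -> (3, 1680) -> (2, 5040) -> (1, 10080) -> return 10080

Answer: 10080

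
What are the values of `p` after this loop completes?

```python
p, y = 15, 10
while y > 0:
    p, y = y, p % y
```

GCD of 15 and 10
`p` takes the values: 15 → 10 → 5

Answer: 5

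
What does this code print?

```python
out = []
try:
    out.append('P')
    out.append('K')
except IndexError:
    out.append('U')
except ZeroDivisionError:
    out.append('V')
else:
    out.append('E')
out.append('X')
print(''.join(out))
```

Execution trace: 'P' (try body) → 'K' (try body, no exception) → 'E' (else) → 'X' (after the try/except). Output: PKEX

Answer: PKEX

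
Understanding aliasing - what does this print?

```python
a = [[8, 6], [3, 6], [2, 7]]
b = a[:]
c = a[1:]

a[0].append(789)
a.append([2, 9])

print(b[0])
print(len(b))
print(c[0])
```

Key concept: slice with nested mutation.
Step by step:
`a = [[8, 6], [3, 6], [2, 7]]` → a = [[8, 6], [3, 6], [2, 7]]
`b = a[:]` → b = [[8, 6], [3, 6], [2, 7]]
`c = a[1:]` → c = [[3, 6], [2, 7]]
`a[0].append(789)` → a = [[8, 6, 789], [3, 6], [2, 7]]; b = [[8, 6, 789], [3, 6], [2, 7]]
`a.append([2, 9])` → a = [[8, 6, 789], [3, 6], [2, 7], [2, 9]]
`print(b[0])` → prints [8, 6, 789]
`print(len(b))` → prints 3
`print(c[0])` → prints [3, 6]

Answer:
[8, 6, 789]
3
[3, 6]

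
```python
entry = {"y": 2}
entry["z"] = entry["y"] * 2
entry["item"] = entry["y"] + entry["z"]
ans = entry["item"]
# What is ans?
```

Trace:
`entry = {"y": 2}` → entry = {'y': 2}
`entry["z"] = entry["y"] * 2` → entry = {'y': 2, 'z': 4}
`entry["item"] = entry["y"] + entry["z"]` → entry = {'y': 2, 'z': 4, 'item': 6}
`ans = entry["item"]` → ans = 6
So ans = 6

Answer: 6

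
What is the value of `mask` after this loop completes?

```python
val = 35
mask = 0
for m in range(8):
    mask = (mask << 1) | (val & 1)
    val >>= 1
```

Reverse lowest 8 bits of 35
`mask` takes the values: 0 → 1 → 3 → 6 → 12 → 24 → 49 → 98 → 196

Answer: 196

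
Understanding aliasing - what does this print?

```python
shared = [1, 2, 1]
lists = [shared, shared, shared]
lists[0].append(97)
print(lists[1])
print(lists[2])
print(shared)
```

Key concept: list of same reference.
Step by step:
`shared = [1, 2, 1]` → shared = [1, 2, 1]
`lists = [shared, shared, shared]` → lists = [[1, 2, 1], [1, 2, 1], [1, 2, 1]]
`lists[0].append(97)` → shared = [1, 2, 1, 97]; lists = [[1, 2, 1, 97], [1, 2, 1, 97], [1, 2, 1, 97]]
`print(lists[1])` → prints [1, 2, 1, 97]
`print(lists[2])` → prints [1, 2, 1, 97]
`print(shared)` → prints [1, 2, 1, 97]

Answer:
[1, 2, 1, 97]
[1, 2, 1, 97]
[1, 2, 1, 97]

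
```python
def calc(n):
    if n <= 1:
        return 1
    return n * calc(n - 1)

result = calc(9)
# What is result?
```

calc(9) = 9 * 8 * 7 * 6 * 5 * 4 * 3 * 2 * 1 = 362880

Answer: 362880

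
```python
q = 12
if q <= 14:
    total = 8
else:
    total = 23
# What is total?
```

Trace:
`q = 12` → q = 12
`if q <= 14: ...` → q <= 14 is True → total = 8
So total = 8

Answer: 8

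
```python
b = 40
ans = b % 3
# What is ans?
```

Trace:
`b = 40` → b = 40
`ans = b % 3` → ans = 1
So ans = 1

Answer: 1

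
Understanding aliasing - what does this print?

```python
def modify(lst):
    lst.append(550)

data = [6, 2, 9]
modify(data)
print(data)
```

Key concept: function modifies passed list.
Step by step:
`data = [6, 2, 9]` → data = [6, 2, 9]
`modify(data)` → data = [6, 2, 9, 550]
`print(data)` → prints [6, 2, 9, 550]

Answer: [6, 2, 9, 550]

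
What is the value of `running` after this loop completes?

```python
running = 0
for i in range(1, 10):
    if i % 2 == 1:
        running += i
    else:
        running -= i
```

Add odd, subtract even
`running` takes the values: 0 → 1 → -1 → 2 → -2 → 3 → -3 → 4 → -4 → 5

Answer: 5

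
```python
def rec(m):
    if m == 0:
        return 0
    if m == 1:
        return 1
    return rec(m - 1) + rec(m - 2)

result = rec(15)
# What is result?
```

Build up from base cases: rec(0)=0, rec(1)=1, rec(2)=1, rec(3)=2, rec(4)=3, rec(5)=5, rec(6)=8, ..., rec(15)=610

Answer: 610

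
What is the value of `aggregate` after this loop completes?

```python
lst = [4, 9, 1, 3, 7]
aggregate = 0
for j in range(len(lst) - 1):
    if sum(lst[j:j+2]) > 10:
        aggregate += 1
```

Count windows with sum > 10
`aggregate` takes the values: 0 → 1

Answer: 1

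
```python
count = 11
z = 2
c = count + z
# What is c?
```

Trace:
`count = 11` → count = 11
`z = 2` → z = 2
`c = count + z` → c = 13
So c = 13

Answer: 13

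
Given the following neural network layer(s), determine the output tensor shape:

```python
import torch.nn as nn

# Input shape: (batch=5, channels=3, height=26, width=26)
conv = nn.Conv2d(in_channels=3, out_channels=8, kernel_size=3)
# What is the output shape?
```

Input: (5, 3, 26, 26) -> Output: (5, 8, 24, 24)

Answer: (5, 8, 24, 24)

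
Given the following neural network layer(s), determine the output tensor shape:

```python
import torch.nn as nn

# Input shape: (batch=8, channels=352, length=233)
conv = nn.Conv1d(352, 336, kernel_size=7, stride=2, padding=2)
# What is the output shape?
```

Input: (8, 352, 233) -> Output: (8, 336, 116)

Answer: (8, 336, 116)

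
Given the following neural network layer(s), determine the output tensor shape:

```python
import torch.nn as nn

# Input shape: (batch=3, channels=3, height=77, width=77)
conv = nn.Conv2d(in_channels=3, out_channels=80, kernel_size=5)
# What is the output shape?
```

Input: (3, 3, 77, 77) -> Output: (3, 80, 73, 73)

Answer: (3, 80, 73, 73)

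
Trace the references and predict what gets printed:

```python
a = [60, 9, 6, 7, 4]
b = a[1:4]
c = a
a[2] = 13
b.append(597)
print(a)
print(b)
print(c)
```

Key concept: slice vs alias.
Step by step:
`a = [60, 9, 6, 7, 4]` → a = [60, 9, 6, 7, 4]
`b = a[1:4]` → b = [9, 6, 7]
`c = a` → c = [60, 9, 6, 7, 4] (same object as a)
`a[2] = 13` → a = [60, 9, 13, 7, 4] (same object as c); c = [60, 9, 13, 7, 4] (same object as a)
`b.append(597)` → b = [9, 6, 7, 597]
`print(a)` → prints [60, 9, 13, 7, 4]
`print(b)` → prints [9, 6, 7, 597]
`print(c)` → prints [60, 9, 13, 7, 4]

Answer:
[60, 9, 13, 7, 4]
[9, 6, 7, 597]
[60, 9, 13, 7, 4]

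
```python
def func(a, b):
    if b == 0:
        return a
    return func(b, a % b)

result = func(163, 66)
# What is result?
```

func(163, 66) -> func(66, 31) -> func(31, 4) -> func(4, 3) -> func(3, 1) -> func(1, 0) -> 1

Answer: 1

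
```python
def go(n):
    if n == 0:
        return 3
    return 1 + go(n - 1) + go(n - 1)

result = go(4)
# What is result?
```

go(n) = 1 + 2·go(n-1), go(0)=3. Closed form: (3+1)·2^4 - 1 = 63.

Answer: 63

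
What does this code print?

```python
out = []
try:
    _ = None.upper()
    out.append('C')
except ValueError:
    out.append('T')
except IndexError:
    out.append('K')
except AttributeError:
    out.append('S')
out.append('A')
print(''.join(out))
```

Execution trace: 'S' (except AttributeError) → 'A' (after the try/except). Output: SA

Answer: SA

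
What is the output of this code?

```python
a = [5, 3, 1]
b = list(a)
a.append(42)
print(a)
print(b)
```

Key concept: list() constructor creates copy.
Step by step:
`a = [5, 3, 1]` → a = [5, 3, 1]
`b = list(a)` → b = [5, 3, 1]
`a.append(42)` → a = [5, 3, 1, 42]
`print(a)` → prints [5, 3, 1, 42]
`print(b)` → prints [5, 3, 1]

Answer:
[5, 3, 1, 42]
[5, 3, 1]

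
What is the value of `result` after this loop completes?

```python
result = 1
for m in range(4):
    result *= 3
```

3^4 = 81
`result` takes the values: 1 → 3 → 9 → 27 → 81

Answer: 81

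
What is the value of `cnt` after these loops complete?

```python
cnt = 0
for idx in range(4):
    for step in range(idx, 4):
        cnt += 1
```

Upper triangle: 4 + 3 + ... + 1
`cnt` takes the values: 0 → 1 → 2 → 3 → 4 → 5 → 6 → 7 → 8 → 9 → 10

Answer: 10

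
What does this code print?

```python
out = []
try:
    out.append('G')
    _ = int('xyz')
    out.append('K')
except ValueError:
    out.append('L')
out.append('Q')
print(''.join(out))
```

Execution trace: 'G' (try body) → 'L' (except ValueError) → 'Q' (after the try/except). Output: GLQ

Answer: GLQ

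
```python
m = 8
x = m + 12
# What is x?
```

Trace:
`m = 8` → m = 8
`x = m + 12` → x = 20
So x = 20

Answer: 20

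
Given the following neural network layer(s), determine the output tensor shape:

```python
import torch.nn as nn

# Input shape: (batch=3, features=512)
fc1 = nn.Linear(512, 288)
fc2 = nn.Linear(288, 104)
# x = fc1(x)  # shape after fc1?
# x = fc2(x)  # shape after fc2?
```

Input: (3, 512) -> after fc1: (3, 288) -> Output: (3, 104)

Answer: (3, 104)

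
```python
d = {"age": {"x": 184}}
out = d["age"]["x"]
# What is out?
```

Trace:
`d = {"age": {"x": 184}}` → d = {'age': {'x': 184}}
`out = d["age"]["x"]` → out = 184
So out = 184

Answer: 184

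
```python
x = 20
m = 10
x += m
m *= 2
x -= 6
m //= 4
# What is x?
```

Trace:
`x = 20` → x = 20
`m = 10` → m = 10
`x += m` → x = 30
`m *= 2` → m = 20
`x -= 6` → x = 24
`m //= 4` → m = 5
So x = 24

Answer: 24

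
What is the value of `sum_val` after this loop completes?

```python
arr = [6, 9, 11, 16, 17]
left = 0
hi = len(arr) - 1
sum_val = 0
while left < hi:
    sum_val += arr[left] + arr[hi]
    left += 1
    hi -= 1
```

Sum of pairs from ends
`sum_val` takes the values: 0 → 23 → 48

Answer: 48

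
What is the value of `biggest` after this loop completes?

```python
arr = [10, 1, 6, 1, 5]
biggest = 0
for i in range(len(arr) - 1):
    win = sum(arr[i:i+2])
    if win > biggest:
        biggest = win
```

Max sum of 2-element window in [10, 1, 6, 1, 5]
`biggest` takes the values: 0 → 11

Answer: 11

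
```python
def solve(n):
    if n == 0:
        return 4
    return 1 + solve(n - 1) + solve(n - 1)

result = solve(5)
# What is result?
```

solve(n) = 1 + 2·solve(n-1), solve(0)=4. Closed form: (4+1)·2^5 - 1 = 159.

Answer: 159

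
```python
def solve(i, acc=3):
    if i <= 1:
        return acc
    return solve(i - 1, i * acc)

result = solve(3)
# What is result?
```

Accumulator trace (n, acc): (3, 3) -> (2, 9) -> (1, 18) -> return 18

Answer: 18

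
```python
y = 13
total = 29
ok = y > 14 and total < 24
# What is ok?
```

Trace:
`y = 13` → y = 13
`total = 29` → total = 29
`ok = y > 14 and total < 24` → ok = False
So ok = False

Answer: False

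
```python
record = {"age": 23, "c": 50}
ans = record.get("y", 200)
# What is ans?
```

Trace:
`record = {"age": 23, "c": 50}` → record = {'age': 23, 'c': 50}
`ans = record.get("y", 200)` → ans = 200
So ans = 200

Answer: 200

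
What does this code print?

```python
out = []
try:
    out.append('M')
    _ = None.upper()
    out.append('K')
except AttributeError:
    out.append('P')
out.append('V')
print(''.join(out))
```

Execution trace: 'M' (try body) → 'P' (except AttributeError) → 'V' (after the try/except). Output: MPV

Answer: MPV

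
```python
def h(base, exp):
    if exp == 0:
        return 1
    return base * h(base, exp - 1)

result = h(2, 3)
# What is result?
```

h(2, 3) = 2 * 2 * 2 = 8

Answer: 8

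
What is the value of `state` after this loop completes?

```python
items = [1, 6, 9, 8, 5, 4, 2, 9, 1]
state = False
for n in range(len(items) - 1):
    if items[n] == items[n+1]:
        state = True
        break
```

Check consecutive duplicates in [1, 6, 9, 8, 5, 4, 2, 9, 1]
`state` takes the values: False

Answer: False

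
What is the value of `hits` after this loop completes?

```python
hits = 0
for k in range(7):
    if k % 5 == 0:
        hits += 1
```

Count numbers divisible by 5 in range(7)
`hits` takes the values: 0 → 1 → 2

Answer: 2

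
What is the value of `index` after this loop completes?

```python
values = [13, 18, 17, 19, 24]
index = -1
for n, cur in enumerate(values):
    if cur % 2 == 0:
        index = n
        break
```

First even number index in [13, 18, 17, 19, 24]
`index` takes the values: -1 → 1

Answer: 1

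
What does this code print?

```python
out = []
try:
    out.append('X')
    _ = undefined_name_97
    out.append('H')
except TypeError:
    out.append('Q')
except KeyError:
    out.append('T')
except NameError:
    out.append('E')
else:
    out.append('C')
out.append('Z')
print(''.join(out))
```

Execution trace: 'X' (try body) → 'E' (except NameError) → 'Z' (after the try/except). Output: XEZ

Answer: XEZ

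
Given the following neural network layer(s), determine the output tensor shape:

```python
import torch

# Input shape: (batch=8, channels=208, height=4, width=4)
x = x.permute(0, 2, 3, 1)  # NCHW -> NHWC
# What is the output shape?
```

Input: (8, 208, 4, 4) -> Output: (8, 4, 4, 208)

Answer: (8, 4, 4, 208)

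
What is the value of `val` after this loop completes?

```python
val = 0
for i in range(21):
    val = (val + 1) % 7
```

Increment mod 7, 21 times = 0
`val` takes the values: 0 → 1 → 2 → 3 → 4 → 5 → 6 → 0 → 1 → 2 → 3 → 4 → 5 → 6 → 0 → 1 → 2 → 3 → 4 → 5 → 6 → 0

Answer: 0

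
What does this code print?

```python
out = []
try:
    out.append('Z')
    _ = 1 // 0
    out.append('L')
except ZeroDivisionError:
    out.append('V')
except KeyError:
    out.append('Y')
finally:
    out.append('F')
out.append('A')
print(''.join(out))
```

Execution trace: 'Z' (try body) → 'V' (except ZeroDivisionError) → 'F' (finally) → 'A' (after the try/except). Output: ZVFA

Answer: ZVFA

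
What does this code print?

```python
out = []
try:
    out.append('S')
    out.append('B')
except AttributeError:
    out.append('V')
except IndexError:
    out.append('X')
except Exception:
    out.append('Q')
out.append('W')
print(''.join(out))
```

Execution trace: 'S' (try body) → 'B' (try body, no exception) → 'W' (after the try/except). Output: SBW

Answer: SBW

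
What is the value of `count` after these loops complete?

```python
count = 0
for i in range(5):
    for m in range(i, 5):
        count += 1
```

Upper triangle: 5 + 4 + ... + 1
`count` takes the values: 0 → 1 → 2 → 3 → 4 → 5 → 6 → 7 → 8 → 9 → 10 → 11 → 12 → 13 → 14 → 15

Answer: 15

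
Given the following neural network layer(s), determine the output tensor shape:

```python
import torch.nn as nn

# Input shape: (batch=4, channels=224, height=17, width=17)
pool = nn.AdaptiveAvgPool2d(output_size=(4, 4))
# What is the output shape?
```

Input: (4, 224, 17, 17) -> Output: (4, 224, 4, 4)

Answer: (4, 224, 4, 4)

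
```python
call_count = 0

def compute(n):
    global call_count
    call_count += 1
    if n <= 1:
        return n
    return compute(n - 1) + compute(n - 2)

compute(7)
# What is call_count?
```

Calls(n) = 1 + Calls(n-1) + Calls(n-2); Calls(0)=Calls(1)=1. For n=7 this gives 41.

Answer: 41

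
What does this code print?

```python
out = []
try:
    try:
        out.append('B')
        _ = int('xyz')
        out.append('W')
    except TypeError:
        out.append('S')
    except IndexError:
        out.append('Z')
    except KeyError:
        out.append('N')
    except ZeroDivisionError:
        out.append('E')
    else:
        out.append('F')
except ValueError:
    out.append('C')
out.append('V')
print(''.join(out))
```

Execution trace: 'B' (try body) → 'C' (outer except ValueError) → 'V' (after the try/except). Output: BCV

Answer: BCV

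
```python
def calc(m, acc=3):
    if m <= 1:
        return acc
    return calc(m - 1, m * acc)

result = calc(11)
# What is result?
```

Accumulator trace (n, acc): (11, 3) -> (10, 33) -> (9, 330) -> (8, 2970) -> (7, 23760) -> (6, 166320) -> (5, 997920) -> (4, 4989600) -> (3, 19958400) -> (2, 59875200) -> (1, 119750400) -> return 119750400

Answer: 119750400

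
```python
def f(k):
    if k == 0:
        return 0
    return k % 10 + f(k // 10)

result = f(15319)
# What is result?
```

Sum of digits of 15319: 9 + 1 + 3 + 5 + 1 = 19

Answer: 19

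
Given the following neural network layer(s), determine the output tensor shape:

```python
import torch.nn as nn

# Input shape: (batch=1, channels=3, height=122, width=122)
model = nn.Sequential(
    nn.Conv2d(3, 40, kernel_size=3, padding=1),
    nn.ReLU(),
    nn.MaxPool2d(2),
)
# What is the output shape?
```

Input: (1, 3, 122, 122) -> after Conv2d: (1, 40, 122, 122) -> after ReLU: (1, 40, 122, 122) -> Output: (1, 40, 61, 61)

Answer: (1, 40, 61, 61)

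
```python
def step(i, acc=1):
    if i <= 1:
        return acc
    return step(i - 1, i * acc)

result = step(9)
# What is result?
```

Accumulator trace (n, acc): (9, 1) -> (8, 9) -> (7, 72) -> (6, 504) -> (5, 3024) -> (4, 15120) -> (3, 60480) -> (2, 181440) -> (1, 362880) -> return 362880

Answer: 362880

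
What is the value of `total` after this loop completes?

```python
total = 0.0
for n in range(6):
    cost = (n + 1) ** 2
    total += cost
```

Sum of squared losses 1² + 2² + ... + 6²
`total` takes the values: 0.0 → 1.0 → 5.0 → 14.0 → 30.0 → 55.0 → 91.0

Answer: 91.0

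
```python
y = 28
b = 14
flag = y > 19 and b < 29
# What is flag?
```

Trace:
`y = 28` → y = 28
`b = 14` → b = 14
`flag = y > 19 and b < 29` → flag = True
So flag = True

Answer: True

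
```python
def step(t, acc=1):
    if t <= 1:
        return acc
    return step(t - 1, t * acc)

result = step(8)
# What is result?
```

Accumulator trace (n, acc): (8, 1) -> (7, 8) -> (6, 56) -> (5, 336) -> (4, 1680) -> (3, 6720) -> (2, 20160) -> (1, 40320) -> return 40320

Answer: 40320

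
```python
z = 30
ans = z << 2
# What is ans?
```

Trace:
`z = 30` → z = 30
`ans = z << 2` → ans = 120
So ans = 120

Answer: 120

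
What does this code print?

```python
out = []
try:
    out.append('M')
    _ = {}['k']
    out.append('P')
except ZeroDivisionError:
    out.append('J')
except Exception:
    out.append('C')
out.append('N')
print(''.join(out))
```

Execution trace: 'M' (try body) → 'C' (except Exception) → 'N' (after the try/except). Output: MCN

Answer: MCN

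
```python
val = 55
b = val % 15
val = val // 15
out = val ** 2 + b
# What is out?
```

Trace:
`val = 55` → val = 55
`b = val % 15` → b = 10
`val = val // 15` → val = 3
`out = val ** 2 + b` → out = 19
So out = 19

Answer: 19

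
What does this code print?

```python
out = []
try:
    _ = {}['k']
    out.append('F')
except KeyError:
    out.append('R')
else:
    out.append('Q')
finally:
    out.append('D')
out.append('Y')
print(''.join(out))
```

Execution trace: 'R' (except KeyError) → 'D' (finally) → 'Y' (after the try/except). Output: RDY

Answer: RDY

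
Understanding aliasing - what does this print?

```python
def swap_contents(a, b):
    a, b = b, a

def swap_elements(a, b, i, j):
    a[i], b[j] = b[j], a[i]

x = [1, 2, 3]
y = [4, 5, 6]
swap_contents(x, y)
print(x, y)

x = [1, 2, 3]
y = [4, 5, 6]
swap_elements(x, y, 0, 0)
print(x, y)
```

Key concept: parameter rebinding vs mutation.
Step by step:
`x = [1, 2, 3]` → x = [1, 2, 3]
`y = [4, 5, 6]` → y = [4, 5, 6]
`swap_contents(x, y)` → no visible change to tracked variables
`print(x, y)` → prints [1, 2, 3] [4, 5, 6]
`x = [1, 2, 3]` → x = [1, 2, 3]
`y = [4, 5, 6]` → y = [4, 5, 6]
`swap_elements(x, y, 0, 0)` → x = [4, 2, 3]; y = [1, 5, 6]
`print(x, y)` → prints [4, 2, 3] [1, 5, 6]

Answer:
[1, 2, 3] [4, 5, 6]
[4, 2, 3] [1, 5, 6]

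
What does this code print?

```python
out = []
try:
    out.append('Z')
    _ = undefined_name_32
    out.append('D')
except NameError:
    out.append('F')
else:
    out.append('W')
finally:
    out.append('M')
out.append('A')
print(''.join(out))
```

Execution trace: 'Z' (try body) → 'F' (except NameError) → 'M' (finally) → 'A' (after the try/except). Output: ZFMA

Answer: ZFMA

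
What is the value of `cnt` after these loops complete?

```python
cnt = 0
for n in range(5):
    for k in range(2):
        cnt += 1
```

5 * 2 = 10
`cnt` takes the values: 0 → 1 → 2 → 3 → 4 → 5 → 6 → 7 → 8 → 9 → 10

Answer: 10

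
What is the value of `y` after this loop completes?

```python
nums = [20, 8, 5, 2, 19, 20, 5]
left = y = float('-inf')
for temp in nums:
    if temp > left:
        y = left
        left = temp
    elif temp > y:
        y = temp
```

Second largest (with repeats) in [20, 8, 5, 2, 19, 20, 5]
`y` takes the values: -inf → 8 → 19 → 20

Answer: 20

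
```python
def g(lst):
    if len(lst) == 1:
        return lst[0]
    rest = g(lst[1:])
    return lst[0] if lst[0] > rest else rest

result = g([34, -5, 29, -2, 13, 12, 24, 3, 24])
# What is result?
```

Recursive max over [34, -5, 29, -2, 13, 12, 24, 3, 24] = 34

Answer: 34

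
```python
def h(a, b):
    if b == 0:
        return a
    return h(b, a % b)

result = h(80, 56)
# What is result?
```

h(80, 56) -> h(56, 24) -> h(24, 8) -> h(8, 0) -> 8

Answer: 8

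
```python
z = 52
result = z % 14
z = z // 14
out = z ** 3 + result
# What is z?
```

Trace:
`z = 52` → z = 52
`result = z % 14` → result = 10
`z = z // 14` → z = 3
`out = z ** 3 + result` → out = 37
So z = 3

Answer: 3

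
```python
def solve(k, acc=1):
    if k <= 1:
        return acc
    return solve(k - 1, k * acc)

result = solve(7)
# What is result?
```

Accumulator trace (n, acc): (7, 1) -> (6, 7) -> (5, 42) -> (4, 210) -> (3, 840) -> (2, 2520) -> (1, 5040) -> return 5040

Answer: 5040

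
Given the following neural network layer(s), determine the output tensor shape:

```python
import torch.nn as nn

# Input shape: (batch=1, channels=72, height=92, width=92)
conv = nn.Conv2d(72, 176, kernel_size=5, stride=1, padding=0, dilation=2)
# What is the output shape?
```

Input: (1, 72, 92, 92) -> Output: (1, 176, 84, 84)

Answer: (1, 176, 84, 84)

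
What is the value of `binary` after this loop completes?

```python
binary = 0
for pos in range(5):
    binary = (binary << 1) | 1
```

Build 5 consecutive 1-bits: 0b11111
`binary` takes the values: 0 → 1 → 3 → 7 → 15 → 31

Answer: 31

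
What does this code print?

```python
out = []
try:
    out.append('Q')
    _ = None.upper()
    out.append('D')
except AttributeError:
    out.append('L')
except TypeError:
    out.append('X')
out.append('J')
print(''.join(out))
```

Execution trace: 'Q' (try body) → 'L' (except AttributeError) → 'J' (after the try/except). Output: QLJ

Answer: QLJ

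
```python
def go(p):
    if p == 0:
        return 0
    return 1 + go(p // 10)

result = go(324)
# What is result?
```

Count of digits of 324: 3

Answer: 3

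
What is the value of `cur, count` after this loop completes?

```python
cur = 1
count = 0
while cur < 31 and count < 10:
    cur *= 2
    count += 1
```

Double until >= 31 or 10 iterations
`cur, count` takes the values: (1, 0) → (2, 0) → (2, 1) → (4, 1) → (4, 2) → (8, 2) → (8, 3) → (16, 3) → (16, 4) → (32, 4) → (32, 5)

Answer: 32, 5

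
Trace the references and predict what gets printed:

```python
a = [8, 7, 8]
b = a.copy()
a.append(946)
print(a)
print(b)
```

Key concept: list.copy() creates independent copy.
Step by step:
`a = [8, 7, 8]` → a = [8, 7, 8]
`b = a.copy()` → b = [8, 7, 8]
`a.append(946)` → a = [8, 7, 8, 946]
`print(a)` → prints [8, 7, 8, 946]
`print(b)` → prints [8, 7, 8]

Answer:
[8, 7, 8, 946]
[8, 7, 8]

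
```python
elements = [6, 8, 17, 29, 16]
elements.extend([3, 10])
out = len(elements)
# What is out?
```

Trace:
`elements = [6, 8, 17, 29, 16]` → elements = [6, 8, 17, 29, 16]
`elements.extend([3, 10])` → elements = [6, 8, 17, 29, 16, 3, 10]
`out = len(elements)` → out = 7
So out = 7

Answer: 7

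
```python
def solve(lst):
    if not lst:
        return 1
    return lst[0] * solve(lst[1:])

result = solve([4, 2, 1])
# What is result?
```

Product over [4, 2, 1] = 4 * 2 * 1 = 8

Answer: 8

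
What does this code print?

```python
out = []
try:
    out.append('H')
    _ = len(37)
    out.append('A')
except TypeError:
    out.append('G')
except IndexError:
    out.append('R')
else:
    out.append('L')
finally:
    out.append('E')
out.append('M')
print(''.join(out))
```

Execution trace: 'H' (try body) → 'G' (except TypeError) → 'E' (finally) → 'M' (after the try/except). Output: HGEM

Answer: HGEM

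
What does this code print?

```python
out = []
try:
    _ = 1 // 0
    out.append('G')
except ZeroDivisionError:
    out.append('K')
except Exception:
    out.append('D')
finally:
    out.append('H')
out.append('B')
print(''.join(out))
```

Execution trace: 'K' (except ZeroDivisionError) → 'H' (finally) → 'B' (after the try/except). Output: KHB

Answer: KHB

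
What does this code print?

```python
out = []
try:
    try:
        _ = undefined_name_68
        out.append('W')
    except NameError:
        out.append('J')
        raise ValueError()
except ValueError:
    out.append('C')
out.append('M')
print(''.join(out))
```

Execution trace: 'J' (inner except NameError) → 'C' (outer except ValueError) → 'M' (after the try/except). Output: JCM

Answer: JCM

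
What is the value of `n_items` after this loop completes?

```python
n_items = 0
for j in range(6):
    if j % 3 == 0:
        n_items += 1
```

Count numbers divisible by 3 in range(6)
`n_items` takes the values: 0 → 1 → 2

Answer: 2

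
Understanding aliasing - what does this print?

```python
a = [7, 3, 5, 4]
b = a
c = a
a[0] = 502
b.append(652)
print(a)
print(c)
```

Key concept: multiple aliases.
Step by step:
`a = [7, 3, 5, 4]` → a = [7, 3, 5, 4]
`b = a` → b = [7, 3, 5, 4] (same object as a)
`c = a` → c = [7, 3, 5, 4] (same object as a, b)
`a[0] = 502` → a = [502, 3, 5, 4] (same object as b, c); b = [502, 3, 5, 4] (same object as a, c); c = [502, 3, 5, 4] (same object as a, b)
`b.append(652)` → a = [502, 3, 5, 4, 652] (same object as b, c); b = [502, 3, 5, 4, 652] (same object as a, c); c = [502, 3, 5, 4, 652] (same object as a, b)
`print(a)` → prints [502, 3, 5, 4, 652]
`print(c)` → prints [502, 3, 5, 4, 652]

Answer:
[502, 3, 5, 4, 652]
[502, 3, 5, 4, 652]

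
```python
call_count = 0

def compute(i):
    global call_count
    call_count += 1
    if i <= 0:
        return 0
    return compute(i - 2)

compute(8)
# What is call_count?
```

Linear recursion stepping by 2: 5 calls from i=8 down to ≤0.

Answer: 5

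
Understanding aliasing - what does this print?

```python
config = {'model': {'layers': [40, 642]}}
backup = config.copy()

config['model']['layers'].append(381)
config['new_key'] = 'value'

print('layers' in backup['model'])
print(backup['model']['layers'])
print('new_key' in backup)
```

Key concept: shallow copy gotcha with nested dict.
Step by step:
`config = {'model': {'layers': [40, 642]}}` → config = {'model': {'layers': [40, 642]}}
`backup = config.copy()` → backup = {'model': {'layers': [40, 642]}}
`config['model']['layers'].append(381)` → config = {'model': {'layers': [40, 642, 381]}}; backup = {'model': {'layers': [40, 642, 381]}}
`config['new_key'] = 'value'` → config = {'model': {'layers': [40, 642, 381]}, 'new_key': 'value'}
`print('layers' in backup['model'])` → prints True
`print(backup['model']['layers'])` → prints [40, 642, 381]
`print('new_key' in backup)` → prints False

Answer:
True
[40, 642, 381]
False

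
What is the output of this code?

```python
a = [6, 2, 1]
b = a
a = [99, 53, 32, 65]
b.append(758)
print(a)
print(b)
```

Key concept: rebinding vs mutation: a is rebound to a new list, b still points at the original.
Step by step:
`a = [6, 2, 1]` → a = [6, 2, 1]
`b = a` → b = [6, 2, 1] (same object as a)
`a = [99, 53, 32, 65]` → a = [99, 53, 32, 65]
`b.append(758)` → b = [6, 2, 1, 758]
`print(a)` → prints [99, 53, 32, 65]
`print(b)` → prints [6, 2, 1, 758]

Answer:
[99, 53, 32, 65]
[6, 2, 1, 758]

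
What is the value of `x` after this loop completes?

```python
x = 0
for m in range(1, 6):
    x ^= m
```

XOR of 1 to 5
`x` takes the values: 0 → 1 → 3 → 0 → 4 → 1

Answer: 1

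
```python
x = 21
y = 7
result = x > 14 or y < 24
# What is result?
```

Trace:
`x = 21` → x = 21
`y = 7` → y = 7
`result = x > 14 or y < 24` → result = True
So result = True

Answer: True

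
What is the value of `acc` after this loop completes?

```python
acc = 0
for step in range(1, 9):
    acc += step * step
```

Sum of squares 1² to 8² = 204
`acc` takes the values: 0 → 1 → 5 → 14 → 30 → 55 → 91 → 140 → 204

Answer: 204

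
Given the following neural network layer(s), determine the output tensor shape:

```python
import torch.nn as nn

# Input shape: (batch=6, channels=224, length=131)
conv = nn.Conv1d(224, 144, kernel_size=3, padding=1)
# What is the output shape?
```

Input: (6, 224, 131) -> Output: (6, 144, 131)

Answer: (6, 144, 131)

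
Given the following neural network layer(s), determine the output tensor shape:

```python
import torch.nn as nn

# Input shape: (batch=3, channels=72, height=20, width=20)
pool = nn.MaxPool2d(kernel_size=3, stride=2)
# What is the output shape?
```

Input: (3, 72, 20, 20) -> Output: (3, 72, 9, 9)

Answer: (3, 72, 9, 9)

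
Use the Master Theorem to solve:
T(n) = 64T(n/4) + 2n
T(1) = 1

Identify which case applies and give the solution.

a=64, b=4, f(n)=2n. log_4(64) = 3. Since c=1 < 3, Case 1 applies: T(n) = Θ(n^log_b(a)) = O(n^3).

Answer: O(n^3) - Case 1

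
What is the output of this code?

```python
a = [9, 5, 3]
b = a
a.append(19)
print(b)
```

Key concept: basic list aliasing.
Step by step:
`a = [9, 5, 3]` → a = [9, 5, 3]
`b = a` → b = [9, 5, 3] (same object as a)
`a.append(19)` → a = [9, 5, 3, 19] (same object as b); b = [9, 5, 3, 19] (same object as a)
`print(b)` → prints [9, 5, 3, 19]

Answer: [9, 5, 3, 19]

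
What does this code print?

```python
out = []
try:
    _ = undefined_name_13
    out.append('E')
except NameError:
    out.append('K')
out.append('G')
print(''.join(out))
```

Execution trace: 'K' (except NameError) → 'G' (after the try/except). Output: KG

Answer: KG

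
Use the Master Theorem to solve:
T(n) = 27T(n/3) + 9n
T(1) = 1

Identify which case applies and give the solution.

a=27, b=3, f(n)=9n. log_3(27) = 3. Since c=1 < 3, Case 1 applies: T(n) = Θ(n^log_b(a)) = O(n^3).

Answer: O(n^3) - Case 1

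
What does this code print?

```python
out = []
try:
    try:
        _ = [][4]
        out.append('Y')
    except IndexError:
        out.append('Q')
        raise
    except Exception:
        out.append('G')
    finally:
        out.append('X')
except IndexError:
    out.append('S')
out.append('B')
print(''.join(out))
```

Execution trace: 'Q' (inner except IndexError) → 'X' (inner finally) → 'S' (outer except IndexError) → 'B' (after the try/except). Output: QXSB

Answer: QXSB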